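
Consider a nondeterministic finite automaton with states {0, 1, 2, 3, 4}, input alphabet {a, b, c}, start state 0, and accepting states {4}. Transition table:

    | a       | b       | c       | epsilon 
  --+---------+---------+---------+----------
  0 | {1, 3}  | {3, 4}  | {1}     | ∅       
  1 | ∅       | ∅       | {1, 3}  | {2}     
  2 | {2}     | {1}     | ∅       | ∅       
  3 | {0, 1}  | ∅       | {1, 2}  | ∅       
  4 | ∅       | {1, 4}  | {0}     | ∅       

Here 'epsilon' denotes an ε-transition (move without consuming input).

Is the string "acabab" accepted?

Start in {0}.
Read 'a': {0} → {1, 2, 3}.
Read 'c': {1, 2, 3} → {1, 2, 3}.
Read 'a': {1, 2, 3} → {0, 1, 2}.
Read 'b': {0, 1, 2} → {1, 2, 3, 4}.
Read 'a': {1, 2, 3, 4} → {0, 1, 2}.
Read 'b': {0, 1, 2} → {1, 2, 3, 4}.
The final set {1, 2, 3, 4} contains the accepting state 4.

Yes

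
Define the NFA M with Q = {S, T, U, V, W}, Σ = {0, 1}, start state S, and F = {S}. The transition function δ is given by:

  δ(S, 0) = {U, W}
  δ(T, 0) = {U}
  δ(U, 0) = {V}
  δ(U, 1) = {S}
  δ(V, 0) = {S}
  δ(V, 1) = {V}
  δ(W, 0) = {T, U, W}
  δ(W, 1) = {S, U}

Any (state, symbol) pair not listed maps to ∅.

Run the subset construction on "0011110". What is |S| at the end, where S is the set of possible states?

1

Start in {S}.
Read '0': S→{U, W}; now {U, W}.
Read '0': U→{V}, W→{T, U, W}; now {T, U, V, W}.
Read '1': T→∅, U→{S}, V→{V}, W→{S, U}; now {S, U, V}.
Read '1': S→∅, U→{S}, V→{V}; now {S, V}.
Read '1': S→∅, V→{V}; now {V}.
Read '1': V→{V}; now {V}.
Read '0': V→{S}; now {S}.
That set has 1 state.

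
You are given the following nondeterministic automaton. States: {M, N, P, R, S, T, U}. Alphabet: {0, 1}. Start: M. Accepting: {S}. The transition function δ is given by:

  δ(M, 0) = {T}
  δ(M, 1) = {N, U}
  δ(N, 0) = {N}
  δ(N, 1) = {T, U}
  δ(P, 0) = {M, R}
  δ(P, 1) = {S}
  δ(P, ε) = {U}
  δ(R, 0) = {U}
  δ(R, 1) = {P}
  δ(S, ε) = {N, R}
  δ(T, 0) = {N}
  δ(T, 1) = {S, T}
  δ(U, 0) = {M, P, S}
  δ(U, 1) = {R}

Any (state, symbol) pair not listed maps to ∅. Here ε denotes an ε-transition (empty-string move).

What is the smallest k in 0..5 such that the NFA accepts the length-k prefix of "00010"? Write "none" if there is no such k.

5

Start in {M}.
Read '0': M→{T}; now {T}.
Read '0': T→{N}; now {N}.
Read '0': N→{N}; now {N}.
Read '1': N→{T, U}; now {T, U}.
Read '0': T→{N}, U→{M, P, S}; union {M, N, P, S}; ε-closure = {M, N, P, R, S, U}.
None of the earlier sets intersect F, but {M, N, P, R, S, U} does.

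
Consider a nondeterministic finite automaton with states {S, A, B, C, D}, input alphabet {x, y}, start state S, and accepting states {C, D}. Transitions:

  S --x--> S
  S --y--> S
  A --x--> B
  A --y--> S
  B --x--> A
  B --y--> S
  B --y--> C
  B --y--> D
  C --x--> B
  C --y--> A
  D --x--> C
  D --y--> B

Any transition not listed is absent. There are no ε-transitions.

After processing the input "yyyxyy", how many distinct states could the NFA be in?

1

Start in {S}.
Read 'y': {S} → {S}.
Read 'y': {S} → {S}.
Read 'y': {S} → {S}.
Read 'x': {S} → {S}.
Read 'y': {S} → {S}.
Read 'y': {S} → {S}.
That set has 1 state.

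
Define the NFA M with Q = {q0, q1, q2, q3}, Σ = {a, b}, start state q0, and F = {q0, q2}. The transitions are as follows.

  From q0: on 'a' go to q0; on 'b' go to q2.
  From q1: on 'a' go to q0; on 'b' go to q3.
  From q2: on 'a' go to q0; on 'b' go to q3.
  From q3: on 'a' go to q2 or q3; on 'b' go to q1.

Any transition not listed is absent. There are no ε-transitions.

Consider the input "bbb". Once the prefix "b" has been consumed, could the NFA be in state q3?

Start in {q0}.
Read 'b': {q0} → {q2}.
State q3 is not in {q2}.

No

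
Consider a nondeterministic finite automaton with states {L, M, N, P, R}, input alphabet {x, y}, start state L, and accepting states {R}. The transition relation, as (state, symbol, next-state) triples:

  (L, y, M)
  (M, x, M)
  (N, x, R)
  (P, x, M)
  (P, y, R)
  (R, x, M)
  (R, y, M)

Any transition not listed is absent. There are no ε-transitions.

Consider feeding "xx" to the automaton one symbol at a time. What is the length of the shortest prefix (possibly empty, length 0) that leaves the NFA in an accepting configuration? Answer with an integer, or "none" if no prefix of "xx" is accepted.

Start in {L}.
Read 'x': L→∅; now ∅.
The set is empty and remains empty for the remaining 1 symbol.
No reachable set along the way intersects F.

none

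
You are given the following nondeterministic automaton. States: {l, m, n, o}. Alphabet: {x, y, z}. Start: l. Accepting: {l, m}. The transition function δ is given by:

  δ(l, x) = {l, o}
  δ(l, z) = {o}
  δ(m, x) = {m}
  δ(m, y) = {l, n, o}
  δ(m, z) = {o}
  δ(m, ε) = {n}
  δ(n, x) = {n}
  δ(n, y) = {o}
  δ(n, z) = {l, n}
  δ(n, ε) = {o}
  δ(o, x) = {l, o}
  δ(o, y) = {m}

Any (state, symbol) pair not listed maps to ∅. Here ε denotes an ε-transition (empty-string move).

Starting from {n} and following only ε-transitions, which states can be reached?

{n, o}

Begin with {n}.
ε-move n → o; add o.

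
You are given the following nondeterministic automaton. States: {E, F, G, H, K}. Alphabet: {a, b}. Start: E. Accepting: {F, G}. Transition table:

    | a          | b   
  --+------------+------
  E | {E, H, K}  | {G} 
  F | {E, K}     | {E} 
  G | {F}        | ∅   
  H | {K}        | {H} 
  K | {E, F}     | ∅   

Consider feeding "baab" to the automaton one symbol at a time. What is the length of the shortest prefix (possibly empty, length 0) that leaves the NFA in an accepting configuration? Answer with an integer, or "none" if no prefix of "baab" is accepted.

Start in {E}.
Read 'b': E→{G}; now {G}.
None of the earlier sets intersect F, but {G} does.

1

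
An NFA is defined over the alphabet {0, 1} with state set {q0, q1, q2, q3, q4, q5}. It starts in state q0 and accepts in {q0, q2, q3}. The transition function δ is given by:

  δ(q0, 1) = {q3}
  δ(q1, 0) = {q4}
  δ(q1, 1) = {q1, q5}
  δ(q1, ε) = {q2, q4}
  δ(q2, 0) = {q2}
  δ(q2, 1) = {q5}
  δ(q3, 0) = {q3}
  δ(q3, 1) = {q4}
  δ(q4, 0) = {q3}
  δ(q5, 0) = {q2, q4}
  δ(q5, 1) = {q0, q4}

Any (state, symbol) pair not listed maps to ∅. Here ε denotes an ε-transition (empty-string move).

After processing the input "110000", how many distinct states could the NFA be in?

Start in {q0}.
Read '1': q0→{q3}; now {q3}.
Read '1': q3→{q4}; now {q4}.
Read '0': q4→{q3}; now {q3}.
Read '0': q3→{q3}; now {q3}.
Read '0': q3→{q3}; now {q3}.
Read '0': q3→{q3}; now {q3}.
That set has 1 state.

1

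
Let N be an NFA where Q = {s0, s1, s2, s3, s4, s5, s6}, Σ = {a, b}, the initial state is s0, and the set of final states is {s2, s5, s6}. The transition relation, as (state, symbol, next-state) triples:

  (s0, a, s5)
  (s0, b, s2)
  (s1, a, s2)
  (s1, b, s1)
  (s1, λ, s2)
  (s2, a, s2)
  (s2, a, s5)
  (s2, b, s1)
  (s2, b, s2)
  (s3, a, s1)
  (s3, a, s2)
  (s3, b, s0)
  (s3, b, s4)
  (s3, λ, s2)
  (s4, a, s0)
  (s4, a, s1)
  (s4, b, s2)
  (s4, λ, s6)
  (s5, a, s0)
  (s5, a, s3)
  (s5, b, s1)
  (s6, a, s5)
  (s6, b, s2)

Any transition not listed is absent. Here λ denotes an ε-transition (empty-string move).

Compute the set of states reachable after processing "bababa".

Start in {s0}.
Read 'b': s0→{s2}; now {s2}.
Read 'a': s2→{s2, s5}; now {s2, s5}.
Read 'b': s2→{s1, s2}, s5→{s1}; now {s1, s2}.
Read 'a': s1→{s2}, s2→{s2, s5}; now {s2, s5}.
Read 'b': s2→{s1, s2}, s5→{s1}; now {s1, s2}.
Read 'a': s1→{s2}, s2→{s2, s5}; now {s2, s5}.

{s2, s5}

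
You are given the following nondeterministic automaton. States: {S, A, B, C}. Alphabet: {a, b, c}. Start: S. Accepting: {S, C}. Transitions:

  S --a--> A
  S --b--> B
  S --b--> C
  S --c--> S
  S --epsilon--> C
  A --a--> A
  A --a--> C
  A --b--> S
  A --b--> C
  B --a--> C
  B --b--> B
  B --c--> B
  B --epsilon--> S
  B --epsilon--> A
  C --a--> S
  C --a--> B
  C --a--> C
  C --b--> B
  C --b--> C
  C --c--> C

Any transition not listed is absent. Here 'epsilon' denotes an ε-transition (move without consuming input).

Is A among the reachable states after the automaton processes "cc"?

Start: ε-closure({S}) = {S, C}.
Read 'c': S→{S}, C→{C}; now {S, C}.
Read 'c': S→{S}, C→{C}; now {S, C}.
State A is not in {S, C}.

No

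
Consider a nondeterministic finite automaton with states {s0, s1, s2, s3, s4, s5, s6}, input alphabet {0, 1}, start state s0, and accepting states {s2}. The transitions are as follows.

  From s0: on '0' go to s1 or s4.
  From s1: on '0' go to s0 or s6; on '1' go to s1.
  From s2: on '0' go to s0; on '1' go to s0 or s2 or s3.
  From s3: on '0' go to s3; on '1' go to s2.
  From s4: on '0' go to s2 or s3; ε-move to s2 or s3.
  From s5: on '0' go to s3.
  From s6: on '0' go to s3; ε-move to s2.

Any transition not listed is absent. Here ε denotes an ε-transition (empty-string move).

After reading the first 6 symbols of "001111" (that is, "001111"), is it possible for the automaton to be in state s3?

Start in {s0}.
Read '0': {s0} → {s1, s2, s3, s4}.
Read '0': {s1, s2, s3, s4} → {s0, s2, s3, s6}.
Read '1': {s0, s2, s3, s6} → {s0, s2, s3}.
Read '1': {s0, s2, s3} → {s0, s2, s3}.
Read '1': {s0, s2, s3} → {s0, s2, s3}.
Read '1': {s0, s2, s3} → {s0, s2, s3}.
State s3 is in {s0, s2, s3}.

Yes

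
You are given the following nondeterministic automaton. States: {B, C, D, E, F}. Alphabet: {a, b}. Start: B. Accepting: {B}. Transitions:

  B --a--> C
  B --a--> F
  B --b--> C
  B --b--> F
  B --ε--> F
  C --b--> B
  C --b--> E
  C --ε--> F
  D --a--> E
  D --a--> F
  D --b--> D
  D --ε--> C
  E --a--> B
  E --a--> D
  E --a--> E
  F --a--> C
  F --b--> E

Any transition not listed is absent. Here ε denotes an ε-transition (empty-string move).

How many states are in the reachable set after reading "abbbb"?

3

Start: ε-closure({B}) = {B, F}.
Read 'a': {B, F} → {C, F}.
Read 'b': {C, F} → {B, E, F}.
Read 'b': {B, E, F} → {C, E, F}.
Read 'b': {C, E, F} → {B, E, F}.
Read 'b': {B, E, F} → {C, E, F}.
That set has 3 states.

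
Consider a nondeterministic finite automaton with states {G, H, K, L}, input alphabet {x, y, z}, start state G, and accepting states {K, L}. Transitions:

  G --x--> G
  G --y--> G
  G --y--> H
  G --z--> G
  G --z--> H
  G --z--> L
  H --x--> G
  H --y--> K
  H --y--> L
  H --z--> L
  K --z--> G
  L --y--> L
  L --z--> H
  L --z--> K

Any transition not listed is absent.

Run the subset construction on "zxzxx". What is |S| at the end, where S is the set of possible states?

1

Start in {G}.
Read 'z': G→{G, H, L}; now {G, H, L}.
Read 'x': G→{G}, H→{G}, L→∅; now {G}.
Read 'z': G→{G, H, L}; now {G, H, L}.
Read 'x': G→{G}, H→{G}, L→∅; now {G}.
Read 'x': G→{G}; now {G}.
That set has 1 state.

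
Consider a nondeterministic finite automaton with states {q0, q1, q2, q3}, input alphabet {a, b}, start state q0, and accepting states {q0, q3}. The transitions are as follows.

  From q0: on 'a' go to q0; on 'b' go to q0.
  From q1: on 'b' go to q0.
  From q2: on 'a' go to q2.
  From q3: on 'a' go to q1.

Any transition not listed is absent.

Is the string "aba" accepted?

Yes

Start in {q0}.
Read 'a': q0→{q0}; now {q0}.
Read 'b': q0→{q0}; now {q0}.
Read 'a': q0→{q0}; now {q0}.
The final set {q0} contains the accepting state q0.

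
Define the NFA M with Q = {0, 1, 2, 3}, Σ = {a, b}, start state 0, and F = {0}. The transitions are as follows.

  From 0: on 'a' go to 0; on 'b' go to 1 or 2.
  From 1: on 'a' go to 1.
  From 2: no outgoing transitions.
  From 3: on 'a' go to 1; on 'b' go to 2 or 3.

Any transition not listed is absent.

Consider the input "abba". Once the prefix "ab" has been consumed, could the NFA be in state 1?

Start in {0}.
Read 'a': {0} → {0}.
Read 'b': {0} → {1, 2}.
State 1 is in {1, 2}.

Yes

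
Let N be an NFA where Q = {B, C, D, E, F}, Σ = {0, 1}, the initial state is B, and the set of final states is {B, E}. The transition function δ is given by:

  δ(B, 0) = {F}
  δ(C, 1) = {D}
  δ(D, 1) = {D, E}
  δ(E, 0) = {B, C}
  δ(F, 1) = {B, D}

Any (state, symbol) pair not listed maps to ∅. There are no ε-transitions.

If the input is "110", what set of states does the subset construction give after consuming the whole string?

Start in {B}.
Read '1': {B} → ∅.
The set is empty and remains empty for the remaining 2 symbols.

∅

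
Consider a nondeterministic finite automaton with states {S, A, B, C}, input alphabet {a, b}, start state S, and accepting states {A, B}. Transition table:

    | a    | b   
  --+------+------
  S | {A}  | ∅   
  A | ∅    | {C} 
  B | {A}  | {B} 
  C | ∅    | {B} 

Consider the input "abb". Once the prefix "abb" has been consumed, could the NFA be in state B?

Start in {S}.
Read 'a': S→{A}; now {A}.
Read 'b': A→{C}; now {C}.
Read 'b': C→{B}; now {B}.
State B is in {B}.

Yes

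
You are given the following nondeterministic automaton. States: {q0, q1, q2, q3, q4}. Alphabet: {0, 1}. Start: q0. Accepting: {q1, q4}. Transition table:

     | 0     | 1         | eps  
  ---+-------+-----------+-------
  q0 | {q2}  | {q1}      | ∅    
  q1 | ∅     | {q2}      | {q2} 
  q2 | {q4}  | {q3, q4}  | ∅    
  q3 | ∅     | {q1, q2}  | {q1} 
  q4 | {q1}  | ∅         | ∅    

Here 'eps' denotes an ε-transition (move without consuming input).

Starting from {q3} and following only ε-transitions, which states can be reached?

{q1, q2, q3}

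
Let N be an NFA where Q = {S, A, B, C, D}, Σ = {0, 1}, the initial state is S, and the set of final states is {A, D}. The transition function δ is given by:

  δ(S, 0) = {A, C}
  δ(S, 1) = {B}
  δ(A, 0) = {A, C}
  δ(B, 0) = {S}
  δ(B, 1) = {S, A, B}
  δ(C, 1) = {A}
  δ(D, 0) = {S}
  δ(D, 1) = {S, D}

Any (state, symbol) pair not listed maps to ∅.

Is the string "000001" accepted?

Start in {S}.
Read '0': S→{A, C}; now {A, C}.
Read '0': A→{A, C}, C→∅; now {A, C}.
Read '0': A→{A, C}, C→∅; now {A, C}.
Read '0': A→{A, C}, C→∅; now {A, C}.
Read '0': A→{A, C}, C→∅; now {A, C}.
Read '1': A→∅, C→{A}; now {A}.
The final set {A} contains the accepting state A.

Yes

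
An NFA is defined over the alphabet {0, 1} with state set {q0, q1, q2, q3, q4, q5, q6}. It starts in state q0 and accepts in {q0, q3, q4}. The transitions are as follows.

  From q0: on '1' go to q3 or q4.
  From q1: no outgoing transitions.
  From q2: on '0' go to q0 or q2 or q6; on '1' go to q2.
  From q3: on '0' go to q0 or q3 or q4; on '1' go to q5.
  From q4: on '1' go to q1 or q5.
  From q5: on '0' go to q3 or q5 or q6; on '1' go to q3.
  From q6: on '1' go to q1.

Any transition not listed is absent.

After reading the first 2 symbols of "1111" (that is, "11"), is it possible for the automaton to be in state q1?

Start in {q0}.
Read '1': {q0} → {q3, q4}.
Read '1': {q3, q4} → {q1, q5}.
State q1 is in {q1, q5}.

Yes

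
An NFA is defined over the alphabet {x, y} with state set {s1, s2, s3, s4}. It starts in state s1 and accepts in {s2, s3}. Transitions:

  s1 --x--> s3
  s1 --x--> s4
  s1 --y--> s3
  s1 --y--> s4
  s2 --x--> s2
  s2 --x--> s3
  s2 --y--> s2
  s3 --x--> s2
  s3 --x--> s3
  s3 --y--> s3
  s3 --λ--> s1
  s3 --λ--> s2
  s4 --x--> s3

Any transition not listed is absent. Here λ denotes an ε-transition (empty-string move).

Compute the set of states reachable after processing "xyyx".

Start in {s1}.
Read 'x': s1→{s3, s4}; union {s3, s4}; ε-closure = {s1, s2, s3, s4}.
Read 'y': s1→{s3, s4}, s2→{s2}, s3→{s3}, s4→∅; union {s2, s3, s4}; ε-closure = {s1, s2, s3, s4}.
Read 'y': s1→{s3, s4}, s2→{s2}, s3→{s3}, s4→∅; union {s2, s3, s4}; ε-closure = {s1, s2, s3, s4}.
Read 'x': s1→{s3, s4}, s2→{s2, s3}, s3→{s2, s3}, s4→{s3}; union {s2, s3, s4}; ε-closure = {s1, s2, s3, s4}.

{s1, s2, s3, s4}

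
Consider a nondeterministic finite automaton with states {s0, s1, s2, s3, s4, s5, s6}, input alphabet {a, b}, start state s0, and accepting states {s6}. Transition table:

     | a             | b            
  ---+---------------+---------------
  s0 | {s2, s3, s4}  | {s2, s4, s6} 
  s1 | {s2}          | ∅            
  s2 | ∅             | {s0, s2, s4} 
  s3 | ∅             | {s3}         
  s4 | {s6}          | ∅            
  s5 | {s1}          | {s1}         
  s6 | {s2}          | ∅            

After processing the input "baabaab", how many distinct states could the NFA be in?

3

Start in {s0}.
Read 'b': s0→{s2, s4, s6}; now {s2, s4, s6}.
Read 'a': s2→∅, s4→{s6}, s6→{s2}; now {s2, s6}.
Read 'a': s2→∅, s6→{s2}; now {s2}.
Read 'b': s2→{s0, s2, s4}; now {s0, s2, s4}.
Read 'a': s0→{s2, s3, s4}, s2→∅, s4→{s6}; now {s2, s3, s4, s6}.
Read 'a': s2→∅, s3→∅, s4→{s6}, s6→{s2}; now {s2, s6}.
Read 'b': s2→{s0, s2, s4}, s6→∅; now {s0, s2, s4}.
That set has 3 states.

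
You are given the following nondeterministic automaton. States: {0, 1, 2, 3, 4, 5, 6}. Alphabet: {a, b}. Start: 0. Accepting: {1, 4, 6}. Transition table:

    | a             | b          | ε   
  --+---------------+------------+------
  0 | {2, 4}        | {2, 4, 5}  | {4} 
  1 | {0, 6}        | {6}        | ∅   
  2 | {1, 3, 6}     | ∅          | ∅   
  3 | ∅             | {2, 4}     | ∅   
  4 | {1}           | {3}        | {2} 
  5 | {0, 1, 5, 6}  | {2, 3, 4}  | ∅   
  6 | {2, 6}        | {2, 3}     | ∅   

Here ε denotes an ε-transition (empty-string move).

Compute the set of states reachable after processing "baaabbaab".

Start: ε-closure({0}) = {0, 2, 4}.
Read 'b': {0, 2, 4} → {2, 3, 4, 5}.
Read 'a': {2, 3, 4, 5} → {0, 1, 2, 3, 4, 5, 6}.
Read 'a': {0, 1, 2, 3, 4, 5, 6} → {0, 1, 2, 3, 4, 5, 6}.
Read 'a': {0, 1, 2, 3, 4, 5, 6} → {0, 1, 2, 3, 4, 5, 6}.
Read 'b': {0, 1, 2, 3, 4, 5, 6} → {2, 3, 4, 5, 6}.
Read 'b': {2, 3, 4, 5, 6} → {2, 3, 4}.
Read 'a': {2, 3, 4} → {1, 3, 6}.
Read 'a': {1, 3, 6} → {0, 2, 4, 6}.
Read 'b': {0, 2, 4, 6} → {2, 3, 4, 5}.

{2, 3, 4, 5}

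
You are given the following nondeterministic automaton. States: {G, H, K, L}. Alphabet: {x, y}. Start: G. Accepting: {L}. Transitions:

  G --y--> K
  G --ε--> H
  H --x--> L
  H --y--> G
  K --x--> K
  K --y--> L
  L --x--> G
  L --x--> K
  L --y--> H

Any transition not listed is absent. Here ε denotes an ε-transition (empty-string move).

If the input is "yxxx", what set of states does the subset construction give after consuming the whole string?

Start: ε-closure({G}) = {G, H}.
Read 'y': {G, H} → {G, H, K}.
Read 'x': {G, H, K} → {K, L}.
Read 'x': {K, L} → {G, H, K}.
Read 'x': {G, H, K} → {K, L}.

{K, L}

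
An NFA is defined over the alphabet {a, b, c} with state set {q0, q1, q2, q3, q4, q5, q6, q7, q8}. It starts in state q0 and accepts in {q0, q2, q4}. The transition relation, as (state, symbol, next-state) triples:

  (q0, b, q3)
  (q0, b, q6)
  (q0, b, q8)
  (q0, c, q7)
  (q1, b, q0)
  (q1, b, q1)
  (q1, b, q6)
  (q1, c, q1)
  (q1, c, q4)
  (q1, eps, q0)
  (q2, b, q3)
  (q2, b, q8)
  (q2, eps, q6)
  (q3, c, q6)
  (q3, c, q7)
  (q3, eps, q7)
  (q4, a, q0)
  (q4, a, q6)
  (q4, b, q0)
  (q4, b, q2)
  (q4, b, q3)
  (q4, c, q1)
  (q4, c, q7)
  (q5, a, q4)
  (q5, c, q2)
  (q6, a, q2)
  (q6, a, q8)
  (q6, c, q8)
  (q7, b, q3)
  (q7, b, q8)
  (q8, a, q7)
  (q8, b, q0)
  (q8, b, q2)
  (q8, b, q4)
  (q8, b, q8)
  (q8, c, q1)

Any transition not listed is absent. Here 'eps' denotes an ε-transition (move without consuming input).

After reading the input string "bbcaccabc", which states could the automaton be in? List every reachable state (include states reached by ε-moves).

{q0, q1, q6, q7, q8}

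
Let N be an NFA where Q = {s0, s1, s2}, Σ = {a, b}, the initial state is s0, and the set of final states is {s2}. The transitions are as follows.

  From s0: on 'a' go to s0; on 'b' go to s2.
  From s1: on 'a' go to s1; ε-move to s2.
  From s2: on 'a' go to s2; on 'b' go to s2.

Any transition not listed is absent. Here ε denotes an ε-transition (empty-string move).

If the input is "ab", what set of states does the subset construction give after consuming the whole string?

Start in {s0}.
Read 'a': s0→{s0}; now {s0}.
Read 'b': s0→{s2}; now {s2}.

{s2}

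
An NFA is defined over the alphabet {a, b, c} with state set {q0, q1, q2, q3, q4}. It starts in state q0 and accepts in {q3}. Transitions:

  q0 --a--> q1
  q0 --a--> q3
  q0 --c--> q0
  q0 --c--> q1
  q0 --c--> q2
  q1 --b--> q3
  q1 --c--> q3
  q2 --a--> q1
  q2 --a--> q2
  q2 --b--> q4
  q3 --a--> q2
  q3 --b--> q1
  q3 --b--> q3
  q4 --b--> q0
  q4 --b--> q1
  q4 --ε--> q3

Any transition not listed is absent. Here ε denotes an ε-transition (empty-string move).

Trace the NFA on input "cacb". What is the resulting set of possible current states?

{q1, q3}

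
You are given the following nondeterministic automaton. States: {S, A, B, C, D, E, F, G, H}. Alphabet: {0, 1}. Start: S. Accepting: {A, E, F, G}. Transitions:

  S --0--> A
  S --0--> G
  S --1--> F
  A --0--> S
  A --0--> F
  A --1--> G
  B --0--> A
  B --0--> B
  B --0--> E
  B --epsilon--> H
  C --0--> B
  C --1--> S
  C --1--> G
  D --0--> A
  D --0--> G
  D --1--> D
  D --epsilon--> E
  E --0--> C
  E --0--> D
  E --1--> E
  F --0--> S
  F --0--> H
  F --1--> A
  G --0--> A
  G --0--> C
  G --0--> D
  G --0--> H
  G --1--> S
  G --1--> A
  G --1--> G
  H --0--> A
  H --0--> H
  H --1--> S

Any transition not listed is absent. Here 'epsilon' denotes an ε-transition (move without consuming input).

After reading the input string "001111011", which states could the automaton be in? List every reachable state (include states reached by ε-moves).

Start in {S}.
Read '0': S→{A, G}; now {A, G}.
Read '0': A→{S, F}, G→{A, C, D, H}; union {S, A, C, D, F, H}; ε-closure = {S, A, C, D, E, F, H}.
Read '1': S→{F}, A→{G}, C→{S, G}, D→{D}, E→{E}, F→{A}, H→{S}; now {S, A, D, E, F, G}.
Read '1': S→{F}, A→{G}, D→{D}, E→{E}, F→{A}, G→{S, A, G}; now {S, A, D, E, F, G}.
Read '1': S→{F}, A→{G}, D→{D}, E→{E}, F→{A}, G→{S, A, G}; now {S, A, D, E, F, G}.
Read '1': S→{F}, A→{G}, D→{D}, E→{E}, F→{A}, G→{S, A, G}; now {S, A, D, E, F, G}.
Read '0': S→{A, G}, A→{S, F}, D→{A, G}, E→{C, D}, F→{S, H}, G→{A, C, D, H}; union {S, A, C, D, F, G, H}; ε-closure = {S, A, C, D, E, F, G, H}.
Read '1': S→{F}, A→{G}, C→{S, G}, D→{D}, E→{E}, F→{A}, G→{S, A, G}, H→{S}; now {S, A, D, E, F, G}.
Read '1': S→{F}, A→{G}, D→{D}, E→{E}, F→{A}, G→{S, A, G}; now {S, A, D, E, F, G}.

{S, A, D, E, F, G}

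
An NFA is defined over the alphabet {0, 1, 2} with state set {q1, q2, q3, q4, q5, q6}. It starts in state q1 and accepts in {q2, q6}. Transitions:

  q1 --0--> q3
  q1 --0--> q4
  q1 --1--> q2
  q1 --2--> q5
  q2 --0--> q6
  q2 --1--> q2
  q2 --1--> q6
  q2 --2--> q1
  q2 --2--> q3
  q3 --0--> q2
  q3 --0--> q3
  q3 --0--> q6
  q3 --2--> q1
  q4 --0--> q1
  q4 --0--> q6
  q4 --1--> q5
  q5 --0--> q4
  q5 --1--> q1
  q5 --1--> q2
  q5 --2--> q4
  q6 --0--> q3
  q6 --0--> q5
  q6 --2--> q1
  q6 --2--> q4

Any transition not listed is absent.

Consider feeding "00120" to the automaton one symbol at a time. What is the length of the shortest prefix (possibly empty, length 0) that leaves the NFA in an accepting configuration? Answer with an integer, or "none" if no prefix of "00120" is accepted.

2

Start in {q1}.
Read '0': {q1} → {q3, q4}.
Read '0': {q3, q4} → {q1, q2, q3, q6}.
None of the earlier sets intersect F, but {q1, q2, q3, q6} does.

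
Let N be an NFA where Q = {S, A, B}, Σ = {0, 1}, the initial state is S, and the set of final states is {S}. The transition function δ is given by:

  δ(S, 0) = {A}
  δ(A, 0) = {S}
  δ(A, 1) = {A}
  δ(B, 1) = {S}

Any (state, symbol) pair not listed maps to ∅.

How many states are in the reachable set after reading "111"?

Start in {S}.
Read '1': S→∅; now ∅.
The set is empty and remains empty for the remaining 2 symbols.
That set has 0 states.

0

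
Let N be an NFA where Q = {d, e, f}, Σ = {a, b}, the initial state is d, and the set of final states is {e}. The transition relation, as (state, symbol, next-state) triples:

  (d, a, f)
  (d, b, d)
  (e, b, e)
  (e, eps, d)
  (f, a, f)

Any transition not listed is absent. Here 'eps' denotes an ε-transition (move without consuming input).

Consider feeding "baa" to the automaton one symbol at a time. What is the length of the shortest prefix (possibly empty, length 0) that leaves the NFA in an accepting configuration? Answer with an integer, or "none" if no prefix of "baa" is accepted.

none

Start in {d}.
Read 'b': d→{d}; now {d}.
Read 'a': d→{f}; now {f}.
Read 'a': f→{f}; now {f}.
No reachable set along the way intersects F.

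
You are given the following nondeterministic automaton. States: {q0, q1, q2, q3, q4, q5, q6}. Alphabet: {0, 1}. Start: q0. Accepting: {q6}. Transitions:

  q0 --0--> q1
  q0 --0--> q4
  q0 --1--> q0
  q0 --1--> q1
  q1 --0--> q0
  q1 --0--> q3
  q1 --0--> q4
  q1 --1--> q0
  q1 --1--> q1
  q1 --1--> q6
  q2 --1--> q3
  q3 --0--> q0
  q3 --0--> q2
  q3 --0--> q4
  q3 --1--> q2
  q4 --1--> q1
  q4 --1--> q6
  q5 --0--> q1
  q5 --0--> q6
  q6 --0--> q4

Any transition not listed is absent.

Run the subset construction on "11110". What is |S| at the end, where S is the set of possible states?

Start in {q0}.
Read '1': {q0} → {q0, q1}.
Read '1': {q0, q1} → {q0, q1, q6}.
Read '1': {q0, q1, q6} → {q0, q1, q6}.
Read '1': {q0, q1, q6} → {q0, q1, q6}.
Read '0': {q0, q1, q6} → {q0, q1, q3, q4}.
That set has 4 states.

4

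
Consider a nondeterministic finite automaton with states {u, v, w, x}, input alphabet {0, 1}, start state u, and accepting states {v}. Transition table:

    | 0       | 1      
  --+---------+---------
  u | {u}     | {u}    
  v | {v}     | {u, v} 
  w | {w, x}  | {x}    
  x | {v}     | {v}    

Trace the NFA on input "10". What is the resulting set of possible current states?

{u}

Start in {u}.
Read '1': u→{u}; now {u}.
Read '0': u→{u}; now {u}.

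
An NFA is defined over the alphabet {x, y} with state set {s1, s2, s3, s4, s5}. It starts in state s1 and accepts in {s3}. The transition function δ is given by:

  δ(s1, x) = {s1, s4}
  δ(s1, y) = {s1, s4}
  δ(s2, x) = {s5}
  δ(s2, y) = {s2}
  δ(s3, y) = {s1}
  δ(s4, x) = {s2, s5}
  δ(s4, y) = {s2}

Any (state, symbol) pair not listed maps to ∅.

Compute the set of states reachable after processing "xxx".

{s1, s2, s4, s5}

Start in {s1}.
Read 'x': {s1} → {s1, s4}.
Read 'x': {s1, s4} → {s1, s2, s4, s5}.
Read 'x': {s1, s2, s4, s5} → {s1, s2, s4, s5}.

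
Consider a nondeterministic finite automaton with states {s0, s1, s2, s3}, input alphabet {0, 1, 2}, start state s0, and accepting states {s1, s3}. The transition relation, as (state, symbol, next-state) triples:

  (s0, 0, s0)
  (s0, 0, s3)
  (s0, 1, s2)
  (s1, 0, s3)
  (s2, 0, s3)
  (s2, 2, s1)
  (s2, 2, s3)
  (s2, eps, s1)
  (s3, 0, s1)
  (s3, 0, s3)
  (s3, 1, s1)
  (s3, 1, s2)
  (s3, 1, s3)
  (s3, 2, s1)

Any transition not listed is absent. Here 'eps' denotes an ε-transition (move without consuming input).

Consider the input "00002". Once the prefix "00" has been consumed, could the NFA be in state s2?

No

Start in {s0}.
Read '0': {s0} → {s0, s3}.
Read '0': {s0, s3} → {s0, s1, s3}.
State s2 is not in {s0, s1, s3}.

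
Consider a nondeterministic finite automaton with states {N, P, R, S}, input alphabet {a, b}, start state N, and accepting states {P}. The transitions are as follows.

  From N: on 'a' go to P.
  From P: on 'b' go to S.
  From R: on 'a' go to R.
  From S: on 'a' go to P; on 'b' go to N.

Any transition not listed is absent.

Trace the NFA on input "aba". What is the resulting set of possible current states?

{P}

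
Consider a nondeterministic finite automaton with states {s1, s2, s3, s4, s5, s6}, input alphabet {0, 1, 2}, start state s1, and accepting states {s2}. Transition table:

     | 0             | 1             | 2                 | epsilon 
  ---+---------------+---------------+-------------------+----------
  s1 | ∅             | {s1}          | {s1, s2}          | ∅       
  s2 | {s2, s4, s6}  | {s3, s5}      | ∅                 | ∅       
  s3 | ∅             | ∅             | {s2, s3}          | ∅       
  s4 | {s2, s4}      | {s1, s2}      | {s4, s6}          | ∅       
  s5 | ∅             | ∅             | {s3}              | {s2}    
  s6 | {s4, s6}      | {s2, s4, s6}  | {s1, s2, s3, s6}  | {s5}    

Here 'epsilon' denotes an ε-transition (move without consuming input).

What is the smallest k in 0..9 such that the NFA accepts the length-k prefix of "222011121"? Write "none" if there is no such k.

Start in {s1}.
Read '2': {s1} → {s1, s2}.
None of the earlier sets intersect F, but {s1, s2} does.

1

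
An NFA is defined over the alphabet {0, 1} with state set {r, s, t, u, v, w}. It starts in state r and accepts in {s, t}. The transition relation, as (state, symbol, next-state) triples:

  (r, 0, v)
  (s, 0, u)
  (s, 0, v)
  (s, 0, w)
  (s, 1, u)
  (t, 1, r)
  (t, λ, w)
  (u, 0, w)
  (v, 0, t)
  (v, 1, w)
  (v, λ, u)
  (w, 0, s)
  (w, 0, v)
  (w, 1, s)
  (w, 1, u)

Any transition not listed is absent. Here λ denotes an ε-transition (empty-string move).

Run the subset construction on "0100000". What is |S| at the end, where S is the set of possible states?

Start in {r}.
Read '0': r→{v}; union {v}; ε-closure = {u, v}.
Read '1': u→∅, v→{w}; now {w}.
Read '0': w→{s, v}; union {s, v}; ε-closure = {s, u, v}.
Read '0': s→{u, v, w}, u→{w}, v→{t}; now {t, u, v, w}.
Read '0': t→∅, u→{w}, v→{t}, w→{s, v}; union {s, t, v, w}; ε-closure = {s, t, u, v, w}.
Read '0': s→{u, v, w}, t→∅, u→{w}, v→{t}, w→{s, v}; now {s, t, u, v, w}.
Read '0': s→{u, v, w}, t→∅, u→{w}, v→{t}, w→{s, v}; now {s, t, u, v, w}.
That set has 5 states.

5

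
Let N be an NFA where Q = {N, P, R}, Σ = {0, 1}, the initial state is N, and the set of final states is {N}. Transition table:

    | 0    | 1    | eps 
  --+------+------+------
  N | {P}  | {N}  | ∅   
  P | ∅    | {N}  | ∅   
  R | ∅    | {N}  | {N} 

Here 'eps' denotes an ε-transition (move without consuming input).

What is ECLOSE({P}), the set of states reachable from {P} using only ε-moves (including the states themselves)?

Begin with {P}.
No ε-moves leave this set, so the closure equals the set itself.

{P}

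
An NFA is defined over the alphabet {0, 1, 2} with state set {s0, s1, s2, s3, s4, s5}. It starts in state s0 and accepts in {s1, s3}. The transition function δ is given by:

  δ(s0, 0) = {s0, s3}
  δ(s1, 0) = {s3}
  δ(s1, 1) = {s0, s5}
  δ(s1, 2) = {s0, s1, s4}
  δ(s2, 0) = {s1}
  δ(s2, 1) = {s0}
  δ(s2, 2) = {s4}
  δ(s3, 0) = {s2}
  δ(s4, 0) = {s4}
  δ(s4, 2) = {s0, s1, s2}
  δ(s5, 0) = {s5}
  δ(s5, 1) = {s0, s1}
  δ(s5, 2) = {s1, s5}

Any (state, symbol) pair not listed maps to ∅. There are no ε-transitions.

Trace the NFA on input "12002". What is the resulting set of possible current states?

∅

Start in {s0}.
Read '1': {s0} → ∅.
The set is empty and remains empty for the remaining 4 symbols.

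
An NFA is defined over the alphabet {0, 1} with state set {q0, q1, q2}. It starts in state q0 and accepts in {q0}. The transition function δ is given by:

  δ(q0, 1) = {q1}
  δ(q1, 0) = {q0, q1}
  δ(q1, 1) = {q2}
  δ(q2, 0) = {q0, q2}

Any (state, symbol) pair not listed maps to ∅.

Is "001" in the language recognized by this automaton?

No

Start in {q0}.
Read '0': q0→∅; now ∅.
The set is empty and remains empty for the remaining 2 symbols.
The final set ∅ contains no accepting state.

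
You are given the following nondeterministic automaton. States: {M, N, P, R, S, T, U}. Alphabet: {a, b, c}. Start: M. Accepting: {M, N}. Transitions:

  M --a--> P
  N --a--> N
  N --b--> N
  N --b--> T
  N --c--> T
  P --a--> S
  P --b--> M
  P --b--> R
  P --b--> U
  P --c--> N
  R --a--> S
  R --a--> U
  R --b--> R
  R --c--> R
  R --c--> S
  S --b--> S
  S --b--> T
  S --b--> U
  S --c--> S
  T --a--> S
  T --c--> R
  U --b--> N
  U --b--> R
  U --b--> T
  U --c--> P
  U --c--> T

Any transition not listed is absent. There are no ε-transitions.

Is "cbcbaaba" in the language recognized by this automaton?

Start in {M}.
Read 'c': M→∅; now ∅.
The set is empty and remains empty for the remaining 7 symbols.
The final set ∅ contains no accepting state.

No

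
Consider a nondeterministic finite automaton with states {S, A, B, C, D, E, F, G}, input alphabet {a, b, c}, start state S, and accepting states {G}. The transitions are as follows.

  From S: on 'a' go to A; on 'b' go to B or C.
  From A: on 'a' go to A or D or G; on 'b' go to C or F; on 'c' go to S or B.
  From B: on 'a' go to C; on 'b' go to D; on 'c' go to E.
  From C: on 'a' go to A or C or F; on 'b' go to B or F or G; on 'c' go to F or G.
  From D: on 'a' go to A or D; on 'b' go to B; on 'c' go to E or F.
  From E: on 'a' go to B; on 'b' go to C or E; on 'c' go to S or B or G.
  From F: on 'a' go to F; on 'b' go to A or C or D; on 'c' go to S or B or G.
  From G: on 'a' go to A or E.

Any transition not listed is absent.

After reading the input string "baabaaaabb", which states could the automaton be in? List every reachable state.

Start in {S}.
Read 'b': {S} → {B, C}.
Read 'a': {B, C} → {A, C, F}.
Read 'a': {A, C, F} → {A, C, D, F, G}.
Read 'b': {A, C, D, F, G} → {A, B, C, D, F, G}.
Read 'a': {A, B, C, D, F, G} → {A, C, D, E, F, G}.
Read 'a': {A, C, D, E, F, G} → {A, B, C, D, E, F, G}.
Read 'a': {A, B, C, D, E, F, G} → {A, B, C, D, E, F, G}.
Read 'a': {A, B, C, D, E, F, G} → {A, B, C, D, E, F, G}.
Read 'b': {A, B, C, D, E, F, G} → {A, B, C, D, E, F, G}.
Read 'b': {A, B, C, D, E, F, G} → {A, B, C, D, E, F, G}.

{A, B, C, D, E, F, G}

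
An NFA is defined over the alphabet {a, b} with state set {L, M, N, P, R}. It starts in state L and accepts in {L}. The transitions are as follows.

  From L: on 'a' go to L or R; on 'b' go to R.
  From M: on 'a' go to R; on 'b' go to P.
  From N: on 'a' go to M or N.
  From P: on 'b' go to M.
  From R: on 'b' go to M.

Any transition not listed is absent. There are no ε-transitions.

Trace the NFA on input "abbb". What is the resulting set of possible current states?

{M, P}

Start in {L}.
Read 'a': L→{L, R}; now {L, R}.
Read 'b': L→{R}, R→{M}; now {M, R}.
Read 'b': M→{P}, R→{M}; now {M, P}.
Read 'b': M→{P}, P→{M}; now {M, P}.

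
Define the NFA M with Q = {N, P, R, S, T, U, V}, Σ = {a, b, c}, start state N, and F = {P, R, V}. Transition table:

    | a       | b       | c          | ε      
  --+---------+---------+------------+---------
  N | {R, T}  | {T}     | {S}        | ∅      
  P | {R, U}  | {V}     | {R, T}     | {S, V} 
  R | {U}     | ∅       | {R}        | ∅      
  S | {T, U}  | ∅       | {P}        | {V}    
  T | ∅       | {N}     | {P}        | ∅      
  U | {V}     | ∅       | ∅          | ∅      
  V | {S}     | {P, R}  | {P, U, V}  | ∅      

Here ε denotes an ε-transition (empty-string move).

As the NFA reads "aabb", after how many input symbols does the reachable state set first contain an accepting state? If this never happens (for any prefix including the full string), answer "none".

1

Start in {N}.
Read 'a': N→{R, T}; now {R, T}.
None of the earlier sets intersect F, but {R, T} does.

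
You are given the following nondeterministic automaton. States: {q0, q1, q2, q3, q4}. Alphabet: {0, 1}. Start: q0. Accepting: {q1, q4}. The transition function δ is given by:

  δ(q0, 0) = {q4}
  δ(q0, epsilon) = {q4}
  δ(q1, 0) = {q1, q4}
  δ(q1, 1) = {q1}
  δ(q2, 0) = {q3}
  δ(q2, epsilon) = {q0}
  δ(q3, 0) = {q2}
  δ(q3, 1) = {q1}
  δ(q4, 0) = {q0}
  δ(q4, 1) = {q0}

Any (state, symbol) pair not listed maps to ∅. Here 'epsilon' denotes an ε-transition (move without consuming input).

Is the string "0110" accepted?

Start: ε-closure({q0}) = {q0, q4}.
Read '0': q0→{q4}, q4→{q0}; now {q0, q4}.
Read '1': q0→∅, q4→{q0}; union {q0}; ε-closure = {q0, q4}.
Read '1': q0→∅, q4→{q0}; union {q0}; ε-closure = {q0, q4}.
Read '0': q0→{q4}, q4→{q0}; now {q0, q4}.
The final set {q0, q4} contains the accepting state q4.

Yes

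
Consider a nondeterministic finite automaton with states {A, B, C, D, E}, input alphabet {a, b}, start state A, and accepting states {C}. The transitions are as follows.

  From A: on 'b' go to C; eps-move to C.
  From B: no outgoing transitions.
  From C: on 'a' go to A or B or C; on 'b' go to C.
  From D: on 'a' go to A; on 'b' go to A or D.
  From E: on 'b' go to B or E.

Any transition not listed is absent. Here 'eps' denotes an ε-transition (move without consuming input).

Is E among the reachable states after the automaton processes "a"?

Start: ε-closure({A}) = {A, C}.
Read 'a': {A, C} → {A, B, C}.
State E is not in {A, B, C}.

No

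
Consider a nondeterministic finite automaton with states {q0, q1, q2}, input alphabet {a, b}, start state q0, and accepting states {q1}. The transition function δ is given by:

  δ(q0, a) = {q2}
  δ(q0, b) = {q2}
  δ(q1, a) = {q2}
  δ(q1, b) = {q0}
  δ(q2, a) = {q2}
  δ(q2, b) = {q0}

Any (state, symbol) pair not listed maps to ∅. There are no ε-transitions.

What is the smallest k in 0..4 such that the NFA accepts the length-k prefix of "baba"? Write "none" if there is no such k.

Start in {q0}.
Read 'b': {q0} → {q2}.
Read 'a': {q2} → {q2}.
Read 'b': {q2} → {q0}.
Read 'a': {q0} → {q2}.
No reachable set along the way intersects F.

none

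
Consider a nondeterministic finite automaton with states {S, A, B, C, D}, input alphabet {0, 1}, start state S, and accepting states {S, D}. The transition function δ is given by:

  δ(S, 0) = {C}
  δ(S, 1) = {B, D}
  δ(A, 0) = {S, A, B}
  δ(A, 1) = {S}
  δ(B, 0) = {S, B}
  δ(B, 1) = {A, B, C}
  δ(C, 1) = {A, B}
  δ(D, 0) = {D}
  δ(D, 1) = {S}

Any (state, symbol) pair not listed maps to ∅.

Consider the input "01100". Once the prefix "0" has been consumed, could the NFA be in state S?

No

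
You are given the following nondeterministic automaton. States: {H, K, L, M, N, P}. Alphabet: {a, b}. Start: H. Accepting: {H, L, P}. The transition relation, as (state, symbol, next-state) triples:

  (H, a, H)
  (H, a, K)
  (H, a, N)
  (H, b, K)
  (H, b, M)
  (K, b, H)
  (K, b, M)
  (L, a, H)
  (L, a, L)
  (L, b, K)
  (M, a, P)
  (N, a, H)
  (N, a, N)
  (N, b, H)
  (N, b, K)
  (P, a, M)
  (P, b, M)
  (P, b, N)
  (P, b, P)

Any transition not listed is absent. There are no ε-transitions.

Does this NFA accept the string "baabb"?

No

Start in {H}.
Read 'b': {H} → {K, M}.
Read 'a': {K, M} → {P}.
Read 'a': {P} → {M}.
Read 'b': {M} → ∅.
The set is empty and remains empty for the remaining 1 symbol.
The final set ∅ contains no accepting state.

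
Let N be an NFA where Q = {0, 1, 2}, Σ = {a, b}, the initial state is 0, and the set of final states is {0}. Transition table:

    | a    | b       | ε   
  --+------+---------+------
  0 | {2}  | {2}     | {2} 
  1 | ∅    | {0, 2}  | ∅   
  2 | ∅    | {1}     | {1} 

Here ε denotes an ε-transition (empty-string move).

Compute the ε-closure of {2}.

Begin with {2}.
ε-move 2 → 1; add 1.

{1, 2}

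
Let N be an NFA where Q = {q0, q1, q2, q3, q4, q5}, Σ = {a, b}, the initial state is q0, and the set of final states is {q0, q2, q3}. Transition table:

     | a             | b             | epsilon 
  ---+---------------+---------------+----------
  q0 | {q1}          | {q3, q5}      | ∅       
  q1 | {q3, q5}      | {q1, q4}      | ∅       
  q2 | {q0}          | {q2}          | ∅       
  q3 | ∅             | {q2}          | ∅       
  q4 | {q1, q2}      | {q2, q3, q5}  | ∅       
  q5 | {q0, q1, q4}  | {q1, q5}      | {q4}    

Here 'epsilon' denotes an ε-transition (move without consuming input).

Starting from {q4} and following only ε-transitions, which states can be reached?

Begin with {q4}.
No ε-moves leave this set, so the closure equals the set itself.

{q4}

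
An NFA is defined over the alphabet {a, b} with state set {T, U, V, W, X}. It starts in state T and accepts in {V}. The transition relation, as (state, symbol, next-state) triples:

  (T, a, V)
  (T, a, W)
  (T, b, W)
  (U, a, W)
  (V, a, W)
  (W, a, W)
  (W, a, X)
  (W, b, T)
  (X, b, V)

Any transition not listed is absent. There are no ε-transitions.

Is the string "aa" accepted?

No

Start in {T}.
Read 'a': T→{V, W}; now {V, W}.
Read 'a': V→{W}, W→{W, X}; now {W, X}.
The final set {W, X} contains no accepting state.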